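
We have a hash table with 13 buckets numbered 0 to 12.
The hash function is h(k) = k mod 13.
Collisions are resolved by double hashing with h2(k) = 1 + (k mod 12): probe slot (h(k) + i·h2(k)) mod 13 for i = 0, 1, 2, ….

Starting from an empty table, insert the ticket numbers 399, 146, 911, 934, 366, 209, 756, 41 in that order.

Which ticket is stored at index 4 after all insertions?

756

Insert 399: h=9, slot 9 empty → index 9.
Insert 146: h=3, slot 3 empty → index 3.
Insert 911: h=1, slot 1 empty → index 1.
Insert 934: h=11, slot 11 empty → index 11.
Insert 366: h=2, slot 2 empty → index 2.
Insert 209: h=1, h2=6, slot 1 occupied → index 7.
Insert 756: h=2, h2=1, slots 2,3 occupied → index 4.
Insert 41: h=2, h2=6, slot 2 occupied → index 8.
Table: [_, 911, 366, 146, 756, _, _, 209, 41, 399, _, 934, _]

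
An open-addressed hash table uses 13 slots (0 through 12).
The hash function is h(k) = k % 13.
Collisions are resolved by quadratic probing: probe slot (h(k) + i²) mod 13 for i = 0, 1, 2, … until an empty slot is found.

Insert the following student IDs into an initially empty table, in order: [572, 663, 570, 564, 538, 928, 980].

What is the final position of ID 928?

572: h=0 -> slot 0
663: h=0, probe 0,1 -> slot 1
570: h=11 -> slot 11
564: h=5 -> slot 5
538: h=5, probe 5,6 -> slot 6
928: h=5, probe 5,6,9 -> slot 9
980: h=5, probe 5,6,9,1,8 -> slot 8
Table: [572, 663, —, —, —, 564, 538, —, 980, 928, —, 570, —]

9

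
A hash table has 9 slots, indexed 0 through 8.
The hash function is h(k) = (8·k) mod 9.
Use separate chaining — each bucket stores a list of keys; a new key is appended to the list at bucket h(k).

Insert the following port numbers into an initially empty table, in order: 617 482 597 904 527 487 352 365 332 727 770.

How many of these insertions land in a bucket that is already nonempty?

617 → bucket 4
482 → bucket 4 (collision)
597 → bucket 6
904 → bucket 5
527 → bucket 4 (collision)
487 → bucket 8
352 → bucket 8 (collision)
365 → bucket 4 (collision)
332 → bucket 1
727 → bucket 2
770 → bucket 4 (collision)
Final buckets:
0: —
1: 332
2: 727
3: —
4: 617 -> 482 -> 527 -> 365 -> 770
5: 904
6: 597
7: —
8: 487 -> 352

5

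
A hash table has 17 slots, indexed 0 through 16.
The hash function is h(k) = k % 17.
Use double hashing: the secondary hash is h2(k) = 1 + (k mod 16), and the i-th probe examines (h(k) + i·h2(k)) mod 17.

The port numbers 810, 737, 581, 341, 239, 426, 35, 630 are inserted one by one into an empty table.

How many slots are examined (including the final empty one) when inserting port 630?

2

Insert 810: h=11, slot 11 empty => index 11.
Insert 737: h=6, slot 6 empty => index 6.
Insert 581: h=3, slot 3 empty => index 3.
Insert 341: h=1, slot 1 empty => index 1.
Insert 239: h=1, h2=16, slot 1 occupied => index 0.
Insert 426: h=1, h2=11, slot 1 occupied => index 12.
Insert 35: h=1, h2=4, slot 1 occupied => index 5.
Insert 630: h=1, h2=7, slot 1 occupied => index 8.
Table: [239, 341, ∅, 581, ∅, 35, 737, ∅, 630, ∅, ∅, 810, 426, ∅, ∅, ∅, ∅]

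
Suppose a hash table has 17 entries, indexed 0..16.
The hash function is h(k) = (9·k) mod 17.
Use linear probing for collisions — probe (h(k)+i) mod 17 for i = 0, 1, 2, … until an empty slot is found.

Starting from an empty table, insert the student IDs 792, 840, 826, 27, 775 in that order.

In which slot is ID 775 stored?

8

Insert 792: h=5, slot 5 empty => index 5.
Insert 840: h=12, slot 12 empty => index 12.
Insert 826: h=5, slot 5 occupied => index 6.
Insert 27: h=5, slots 5,6 occupied => index 7.
Insert 775: h=5, slots 5,6,7 occupied => index 8.
Table: [∅, ∅, ∅, ∅, ∅, 792, 826, 27, 775, ∅, ∅, ∅, 840, ∅, ∅, ∅, ∅]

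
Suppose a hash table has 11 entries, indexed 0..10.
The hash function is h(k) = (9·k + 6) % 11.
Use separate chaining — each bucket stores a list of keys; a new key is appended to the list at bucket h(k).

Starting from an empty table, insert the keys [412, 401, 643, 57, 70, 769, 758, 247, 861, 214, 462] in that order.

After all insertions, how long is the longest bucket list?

412 -> bucket 7
401 -> bucket 7 (collision)
643 -> bucket 7 (collision)
57 -> bucket 2
70 -> bucket 9
769 -> bucket 8
758 -> bucket 8 (collision)
247 -> bucket 7 (collision)
861 -> bucket 0
214 -> bucket 7 (collision)
462 -> bucket 6
Final buckets:
0: 861
1: -
2: 57
3: -
4: -
5: -
6: 462
7: 412 -> 401 -> 643 -> 247 -> 214
8: 769 -> 758
9: 70
10: -

5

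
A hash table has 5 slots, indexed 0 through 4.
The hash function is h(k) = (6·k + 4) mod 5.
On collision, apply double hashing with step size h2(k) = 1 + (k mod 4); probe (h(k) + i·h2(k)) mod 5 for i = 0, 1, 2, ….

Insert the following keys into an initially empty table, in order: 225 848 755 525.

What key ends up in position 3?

225 hashes to 4; slot 4 is free => place at 4.
848 hashes to 2; slot 2 is free => place at 2.
755 hashes to 4, h2=4; 4 taken => place at 3.
525 hashes to 4, h2=2; 4 taken => place at 1.
Table: [_, 525, 848, 755, 225]

755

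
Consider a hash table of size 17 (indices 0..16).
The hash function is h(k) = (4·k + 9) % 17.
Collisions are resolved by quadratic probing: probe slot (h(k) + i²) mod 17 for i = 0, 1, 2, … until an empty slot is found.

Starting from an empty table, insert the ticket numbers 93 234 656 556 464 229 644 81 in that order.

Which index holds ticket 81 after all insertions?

93 hashes to 7; slot 7 is free -> place at 7.
234 hashes to 10; slot 10 is free -> place at 10.
656 hashes to 15; slot 15 is free -> place at 15.
556 hashes to 6; slot 6 is free -> place at 6.
464 hashes to 12; slot 12 is free -> place at 12.
229 hashes to 7; 7 taken -> place at 8.
644 hashes to 1; slot 1 is free -> place at 1.
81 hashes to 10; 10 taken -> place at 11.
Table: [., 644, ., ., ., ., 556, 93, 229, ., 234, 81, 464, ., ., 656, .]

11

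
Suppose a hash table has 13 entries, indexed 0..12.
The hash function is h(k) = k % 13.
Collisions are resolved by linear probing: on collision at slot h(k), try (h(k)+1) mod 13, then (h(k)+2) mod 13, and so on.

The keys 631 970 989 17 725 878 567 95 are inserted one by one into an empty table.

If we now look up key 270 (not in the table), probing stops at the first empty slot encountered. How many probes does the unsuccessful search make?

3

Insert 631: h=7, slot 7 empty => index 7.
Insert 970: h=8, slot 8 empty => index 8.
Insert 989: h=1, slot 1 empty => index 1.
Insert 17: h=4, slot 4 empty => index 4.
Insert 725: h=10, slot 10 empty => index 10.
Insert 878: h=7, slots 7,8 occupied => index 9.
Insert 567: h=8, slots 8,9,10 occupied => index 11.
Insert 95: h=4, slot 4 occupied => index 5.
Table: [∅, 989, ∅, ∅, 17, 95, ∅, 631, 970, 878, 725, 567, ∅]
Lookup 270: h=10, probe 10,11,12 → slot 12 empty, not found.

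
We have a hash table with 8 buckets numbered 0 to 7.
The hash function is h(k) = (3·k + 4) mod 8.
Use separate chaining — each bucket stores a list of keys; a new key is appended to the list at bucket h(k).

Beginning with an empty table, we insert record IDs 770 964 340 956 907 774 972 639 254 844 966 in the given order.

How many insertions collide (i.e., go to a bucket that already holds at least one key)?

6

770 -> bucket 2
964 -> bucket 0
340 -> bucket 0 (collision)
956 -> bucket 0 (collision)
907 -> bucket 5
774 -> bucket 6
972 -> bucket 0 (collision)
639 -> bucket 1
254 -> bucket 6 (collision)
844 -> bucket 0 (collision)
966 -> bucket 6 (collision)
Final buckets:
0: 964 -> 340 -> 956 -> 972 -> 844
1: 639
2: 770
3: ∅
4: ∅
5: 907
6: 774 -> 254 -> 966
7: ∅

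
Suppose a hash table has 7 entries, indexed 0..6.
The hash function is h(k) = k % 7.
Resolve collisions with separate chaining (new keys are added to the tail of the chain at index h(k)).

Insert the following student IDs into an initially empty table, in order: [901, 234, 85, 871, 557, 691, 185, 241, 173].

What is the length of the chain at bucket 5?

3

Insert 901: h=5, bucket 5 empty -> new chain.
Insert 234: h=3, bucket 3 empty -> new chain.
Insert 85: h=1, bucket 1 empty -> new chain.
Insert 871: h=3, bucket 3 nonempty -> append to chain.
Insert 557: h=4, bucket 4 empty -> new chain.
Insert 691: h=5, bucket 5 nonempty -> append to chain.
Insert 185: h=3, bucket 3 nonempty -> append to chain.
Insert 241: h=3, bucket 3 nonempty -> append to chain.
Insert 173: h=5, bucket 5 nonempty -> append to chain.
Final buckets:
0: -
1: 85
2: -
3: 234 -> 871 -> 185 -> 241
4: 557
5: 901 -> 691 -> 173
6: -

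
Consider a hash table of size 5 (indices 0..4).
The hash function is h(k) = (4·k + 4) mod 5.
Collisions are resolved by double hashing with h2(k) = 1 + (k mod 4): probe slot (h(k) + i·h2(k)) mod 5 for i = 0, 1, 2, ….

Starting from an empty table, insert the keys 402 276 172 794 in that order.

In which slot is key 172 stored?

4

Insert 402: h=2, slot 2 empty → index 2.
Insert 276: h=3, slot 3 empty → index 3.
Insert 172: h=2, h2=1, slots 2,3 occupied → index 4.
Insert 794: h=0, slot 0 empty → index 0.
Table: [794, ., 402, 276, 172]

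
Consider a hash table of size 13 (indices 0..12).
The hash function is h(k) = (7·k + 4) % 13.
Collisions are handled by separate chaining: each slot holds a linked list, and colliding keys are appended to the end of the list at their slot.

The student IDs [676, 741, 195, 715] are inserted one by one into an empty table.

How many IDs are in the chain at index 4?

4

Insert 676: h=4, bucket 4 empty → new chain.
Insert 741: h=4, bucket 4 nonempty → append to chain.
Insert 195: h=4, bucket 4 nonempty → append to chain.
Insert 715: h=4, bucket 4 nonempty → append to chain.
Final buckets:
0: ∅
1: ∅
2: ∅
3: ∅
4: 676 -> 741 -> 195 -> 715
5: ∅
6: ∅
7: ∅
8: ∅
9: ∅
10: ∅
11: ∅
12: ∅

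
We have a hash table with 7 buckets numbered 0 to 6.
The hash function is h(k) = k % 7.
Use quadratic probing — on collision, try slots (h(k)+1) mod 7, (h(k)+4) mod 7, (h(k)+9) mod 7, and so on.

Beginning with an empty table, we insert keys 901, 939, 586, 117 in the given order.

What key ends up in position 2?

901 hashes to 5; slot 5 is free -> place at 5.
939 hashes to 1; slot 1 is free -> place at 1.
586 hashes to 5; 5 taken -> place at 6.
117 hashes to 5; 5,6 taken -> place at 2.
Table: [., 939, 117, ., ., 901, 586]

117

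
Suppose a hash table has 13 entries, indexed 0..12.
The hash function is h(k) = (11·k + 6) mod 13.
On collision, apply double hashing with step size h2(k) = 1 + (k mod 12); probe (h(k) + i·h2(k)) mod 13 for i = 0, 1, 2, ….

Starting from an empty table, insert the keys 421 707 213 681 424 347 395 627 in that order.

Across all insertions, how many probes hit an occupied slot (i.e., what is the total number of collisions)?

421: h=9 => slot 9
707: h=9, h2=12, probe 9,8 => slot 8
213: h=9, h2=10, probe 9,6 => slot 6
681: h=9, h2=10, probe 9,6,3 => slot 3
424: h=3, h2=5, probe 3,8,0 => slot 0
347: h=1 => slot 1
395: h=9, h2=12, probe 9,8,7 => slot 7
627: h=0, h2=4, probe 0,4 => slot 4
Table: [424, 347, —, 681, 627, —, 213, 395, 707, 421, —, —, —]

9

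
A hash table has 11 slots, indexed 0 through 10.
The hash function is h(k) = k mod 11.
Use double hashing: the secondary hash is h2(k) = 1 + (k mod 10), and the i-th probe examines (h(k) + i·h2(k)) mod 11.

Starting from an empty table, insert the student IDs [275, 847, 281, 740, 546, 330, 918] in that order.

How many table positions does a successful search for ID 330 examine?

275 hashes to 0; slot 0 is free => place at 0.
847 hashes to 0, h2=8; 0 taken => place at 8.
281 hashes to 6; slot 6 is free => place at 6.
740 hashes to 3; slot 3 is free => place at 3.
546 hashes to 7; slot 7 is free => place at 7.
330 hashes to 0, h2=1; 0 taken => place at 1.
918 hashes to 5; slot 5 is free => place at 5.
Table: [275, 330, _, 740, _, 918, 281, 546, 847, _, _]
Lookup 330: h=0, h2=1, probe 0,1 → found at 1.

2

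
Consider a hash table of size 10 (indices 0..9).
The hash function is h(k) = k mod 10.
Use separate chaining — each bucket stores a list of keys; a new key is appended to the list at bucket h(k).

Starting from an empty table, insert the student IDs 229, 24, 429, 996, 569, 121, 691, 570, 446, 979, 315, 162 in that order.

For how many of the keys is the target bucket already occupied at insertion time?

Insert 229: h=9, bucket 9 empty -> new chain.
Insert 24: h=4, bucket 4 empty -> new chain.
Insert 429: h=9, bucket 9 nonempty -> append to chain.
Insert 996: h=6, bucket 6 empty -> new chain.
Insert 569: h=9, bucket 9 nonempty -> append to chain.
Insert 121: h=1, bucket 1 empty -> new chain.
Insert 691: h=1, bucket 1 nonempty -> append to chain.
Insert 570: h=0, bucket 0 empty -> new chain.
Insert 446: h=6, bucket 6 nonempty -> append to chain.
Insert 979: h=9, bucket 9 nonempty -> append to chain.
Insert 315: h=5, bucket 5 empty -> new chain.
Insert 162: h=2, bucket 2 empty -> new chain.
Final buckets:
0: 570
1: 121 -> 691
2: 162
3: .
4: 24
5: 315
6: 996 -> 446
7: .
8: .
9: 229 -> 429 -> 569 -> 979

5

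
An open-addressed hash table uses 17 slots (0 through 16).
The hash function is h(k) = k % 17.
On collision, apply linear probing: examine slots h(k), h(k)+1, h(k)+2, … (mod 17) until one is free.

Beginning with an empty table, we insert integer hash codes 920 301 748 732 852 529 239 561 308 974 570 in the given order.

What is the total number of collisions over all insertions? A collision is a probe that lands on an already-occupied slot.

920: h=2 → slot 2
301: h=12 → slot 12
748: h=0 → slot 0
732: h=1 → slot 1
852: h=2, probe 2,3 → slot 3
529: h=2, probe 2,3,4 → slot 4
239: h=1, probe 1,2,3,4,5 → slot 5
561: h=0, probe 0,1,2,3,4,5,6 → slot 6
308: h=2, probe 2,3,4,5,6,7 → slot 7
974: h=5, probe 5,6,7,8 → slot 8
570: h=9 → slot 9
Table: [748, 732, 920, 852, 529, 239, 561, 308, 974, 570, -, -, 301, -, -, -, -]

21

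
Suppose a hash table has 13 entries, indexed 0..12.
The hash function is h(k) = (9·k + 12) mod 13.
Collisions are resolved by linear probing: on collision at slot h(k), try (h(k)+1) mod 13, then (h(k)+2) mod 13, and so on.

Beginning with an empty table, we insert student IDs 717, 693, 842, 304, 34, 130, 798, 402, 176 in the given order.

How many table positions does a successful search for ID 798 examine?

3

717 hashes to 4; slot 4 is free -> place at 4.
693 hashes to 9; slot 9 is free -> place at 9.
842 hashes to 11; slot 11 is free -> place at 11.
304 hashes to 5; slot 5 is free -> place at 5.
34 hashes to 6; slot 6 is free -> place at 6.
130 hashes to 12; slot 12 is free -> place at 12.
798 hashes to 5; 5,6 taken -> place at 7.
402 hashes to 3; slot 3 is free -> place at 3.
176 hashes to 10; slot 10 is free -> place at 10.
Table: [∅, ∅, ∅, 402, 717, 304, 34, 798, ∅, 693, 176, 842, 130]
Lookup 798: h=5, probe 5,6,7 → found at 7.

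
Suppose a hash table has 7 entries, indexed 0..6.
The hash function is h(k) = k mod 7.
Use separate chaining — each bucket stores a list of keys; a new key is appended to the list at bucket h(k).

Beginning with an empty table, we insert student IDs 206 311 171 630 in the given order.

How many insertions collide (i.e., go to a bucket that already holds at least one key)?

2

Insert 206: h=3, bucket 3 empty -> new chain.
Insert 311: h=3, bucket 3 nonempty -> append to chain.
Insert 171: h=3, bucket 3 nonempty -> append to chain.
Insert 630: h=0, bucket 0 empty -> new chain.
Final buckets:
0: 630
1: ∅
2: ∅
3: 206 -> 311 -> 171
4: ∅
5: ∅
6: ∅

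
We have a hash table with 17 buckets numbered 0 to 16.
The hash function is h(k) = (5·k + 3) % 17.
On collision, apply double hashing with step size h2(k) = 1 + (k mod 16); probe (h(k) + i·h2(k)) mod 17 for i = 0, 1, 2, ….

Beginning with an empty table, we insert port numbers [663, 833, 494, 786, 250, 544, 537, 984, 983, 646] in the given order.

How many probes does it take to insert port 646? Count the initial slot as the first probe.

3

663 hashes to 3; slot 3 is free => place at 3.
833 hashes to 3, h2=2; 3 taken => place at 5.
494 hashes to 8; slot 8 is free => place at 8.
786 hashes to 6; slot 6 is free => place at 6.
250 hashes to 12; slot 12 is free => place at 12.
544 hashes to 3, h2=1; 3 taken => place at 4.
537 hashes to 2; slot 2 is free => place at 2.
984 hashes to 10; slot 10 is free => place at 10.
983 hashes to 5, h2=8; 5 taken => place at 13.
646 hashes to 3, h2=7; 3,10 taken => place at 0.
Table: [646, ∅, 537, 663, 544, 833, 786, ∅, 494, ∅, 984, ∅, 250, 983, ∅, ∅, ∅]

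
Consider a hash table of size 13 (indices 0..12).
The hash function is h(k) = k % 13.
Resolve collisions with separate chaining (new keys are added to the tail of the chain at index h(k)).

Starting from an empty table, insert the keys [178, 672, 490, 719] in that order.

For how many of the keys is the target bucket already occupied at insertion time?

178 -> bucket 9
672 -> bucket 9 (collision)
490 -> bucket 9 (collision)
719 -> bucket 4
Final buckets:
0: —
1: —
2: —
3: —
4: 719
5: —
6: —
7: —
8: —
9: 178 -> 672 -> 490
10: —
11: —
12: —

2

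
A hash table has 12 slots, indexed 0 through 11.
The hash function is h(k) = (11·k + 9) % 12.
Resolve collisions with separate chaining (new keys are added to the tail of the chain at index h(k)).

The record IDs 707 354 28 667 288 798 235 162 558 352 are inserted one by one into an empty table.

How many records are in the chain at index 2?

2

707 → bucket 10
354 → bucket 3
28 → bucket 5
667 → bucket 2
288 → bucket 9
798 → bucket 3 (collision)
235 → bucket 2 (collision)
162 → bucket 3 (collision)
558 → bucket 3 (collision)
352 → bucket 5 (collision)
Final buckets:
0: _
1: _
2: 667 -> 235
3: 354 -> 798 -> 162 -> 558
4: _
5: 28 -> 352
6: _
7: _
8: _
9: 288
10: 707
11: _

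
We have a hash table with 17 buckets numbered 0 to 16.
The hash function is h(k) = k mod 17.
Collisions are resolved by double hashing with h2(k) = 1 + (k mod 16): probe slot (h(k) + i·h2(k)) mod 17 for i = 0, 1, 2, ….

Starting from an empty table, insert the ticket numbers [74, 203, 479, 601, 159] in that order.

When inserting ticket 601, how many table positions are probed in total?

3

Insert 74: h=6, slot 6 empty => index 6.
Insert 203: h=16, slot 16 empty => index 16.
Insert 479: h=3, slot 3 empty => index 3.
Insert 601: h=6, h2=10, slots 6,16 occupied => index 9.
Insert 159: h=6, h2=16, slot 6 occupied => index 5.
Table: [-, -, -, 479, -, 159, 74, -, -, 601, -, -, -, -, -, -, 203]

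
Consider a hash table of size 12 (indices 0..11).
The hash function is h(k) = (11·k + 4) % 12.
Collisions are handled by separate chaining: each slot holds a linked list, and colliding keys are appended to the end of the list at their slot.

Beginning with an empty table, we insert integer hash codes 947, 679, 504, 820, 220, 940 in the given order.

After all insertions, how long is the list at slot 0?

Insert 947: h=5, bucket 5 empty -> new chain.
Insert 679: h=9, bucket 9 empty -> new chain.
Insert 504: h=4, bucket 4 empty -> new chain.
Insert 820: h=0, bucket 0 empty -> new chain.
Insert 220: h=0, bucket 0 nonempty -> append to chain.
Insert 940: h=0, bucket 0 nonempty -> append to chain.
Final buckets:
0: 820 -> 220 -> 940
1: —
2: —
3: —
4: 504
5: 947
6: —
7: —
8: —
9: 679
10: —
11: —

3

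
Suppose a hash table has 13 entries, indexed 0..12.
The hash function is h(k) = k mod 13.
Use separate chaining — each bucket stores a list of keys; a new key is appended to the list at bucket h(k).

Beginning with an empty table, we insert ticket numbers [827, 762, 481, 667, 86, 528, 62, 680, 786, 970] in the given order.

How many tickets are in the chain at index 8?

5

Insert 827: h=8, bucket 8 empty -> new chain.
Insert 762: h=8, bucket 8 nonempty -> append to chain.
Insert 481: h=0, bucket 0 empty -> new chain.
Insert 667: h=4, bucket 4 empty -> new chain.
Insert 86: h=8, bucket 8 nonempty -> append to chain.
Insert 528: h=8, bucket 8 nonempty -> append to chain.
Insert 62: h=10, bucket 10 empty -> new chain.
Insert 680: h=4, bucket 4 nonempty -> append to chain.
Insert 786: h=6, bucket 6 empty -> new chain.
Insert 970: h=8, bucket 8 nonempty -> append to chain.
Final buckets:
0: 481
1: _
2: _
3: _
4: 667 -> 680
5: _
6: 786
7: _
8: 827 -> 762 -> 86 -> 528 -> 970
9: _
10: 62
11: _
12: _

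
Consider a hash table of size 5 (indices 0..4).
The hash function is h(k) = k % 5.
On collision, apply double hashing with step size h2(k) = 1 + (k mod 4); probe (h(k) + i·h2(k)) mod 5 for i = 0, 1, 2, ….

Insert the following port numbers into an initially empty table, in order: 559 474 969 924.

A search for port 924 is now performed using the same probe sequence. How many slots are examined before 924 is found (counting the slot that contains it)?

2

559 hashes to 4; slot 4 is free => place at 4.
474 hashes to 4, h2=3; 4 taken => place at 2.
969 hashes to 4, h2=2; 4 taken => place at 1.
924 hashes to 4, h2=1; 4 taken => place at 0.
Table: [924, 969, 474, ., 559]
Lookup 924: h=4, h2=1, probe 4,0 → found at 0.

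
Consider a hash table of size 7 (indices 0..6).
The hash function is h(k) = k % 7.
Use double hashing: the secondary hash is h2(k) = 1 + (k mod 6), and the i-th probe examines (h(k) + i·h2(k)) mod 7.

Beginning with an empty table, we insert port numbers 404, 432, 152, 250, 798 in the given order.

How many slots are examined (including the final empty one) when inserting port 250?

404 hashes to 5; slot 5 is free -> place at 5.
432 hashes to 5, h2=1; 5 taken -> place at 6.
152 hashes to 5, h2=3; 5 taken -> place at 1.
250 hashes to 5, h2=5; 5 taken -> place at 3.
798 hashes to 0; slot 0 is free -> place at 0.
Table: [798, 152, -, 250, -, 404, 432]

2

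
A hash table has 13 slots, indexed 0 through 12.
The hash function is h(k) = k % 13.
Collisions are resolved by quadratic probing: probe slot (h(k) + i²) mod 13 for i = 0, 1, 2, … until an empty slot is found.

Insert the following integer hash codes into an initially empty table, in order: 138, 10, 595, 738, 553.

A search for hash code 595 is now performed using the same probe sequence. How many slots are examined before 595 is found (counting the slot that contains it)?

2

138: h=8 → slot 8
10: h=10 → slot 10
595: h=10, probe 10,11 → slot 11
738: h=10, probe 10,11,1 → slot 1
553: h=7 → slot 7
Table: [_, 738, _, _, _, _, _, 553, 138, _, 10, 595, _]
Lookup 595: h=10, probe 10,11 → found at 11.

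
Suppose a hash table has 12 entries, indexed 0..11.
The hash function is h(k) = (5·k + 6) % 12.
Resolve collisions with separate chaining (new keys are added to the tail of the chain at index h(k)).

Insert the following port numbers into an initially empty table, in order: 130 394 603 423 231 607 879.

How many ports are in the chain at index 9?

4

Insert 130: h=8, bucket 8 empty -> new chain.
Insert 394: h=8, bucket 8 nonempty -> append to chain.
Insert 603: h=9, bucket 9 empty -> new chain.
Insert 423: h=9, bucket 9 nonempty -> append to chain.
Insert 231: h=9, bucket 9 nonempty -> append to chain.
Insert 607: h=5, bucket 5 empty -> new chain.
Insert 879: h=9, bucket 9 nonempty -> append to chain.
Final buckets:
0: ∅
1: ∅
2: ∅
3: ∅
4: ∅
5: 607
6: ∅
7: ∅
8: 130 -> 394
9: 603 -> 423 -> 231 -> 879
10: ∅
11: ∅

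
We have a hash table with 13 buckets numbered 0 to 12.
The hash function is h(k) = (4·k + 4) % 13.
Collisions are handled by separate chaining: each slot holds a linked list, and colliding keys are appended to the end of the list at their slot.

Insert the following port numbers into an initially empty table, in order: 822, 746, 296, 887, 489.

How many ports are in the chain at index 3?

2

Insert 822: h=3, bucket 3 empty → new chain.
Insert 746: h=11, bucket 11 empty → new chain.
Insert 296: h=5, bucket 5 empty → new chain.
Insert 887: h=3, bucket 3 nonempty → append to chain.
Insert 489: h=10, bucket 10 empty → new chain.
Final buckets:
0: ∅
1: ∅
2: ∅
3: 822 -> 887
4: ∅
5: 296
6: ∅
7: ∅
8: ∅
9: ∅
10: 489
11: 746
12: ∅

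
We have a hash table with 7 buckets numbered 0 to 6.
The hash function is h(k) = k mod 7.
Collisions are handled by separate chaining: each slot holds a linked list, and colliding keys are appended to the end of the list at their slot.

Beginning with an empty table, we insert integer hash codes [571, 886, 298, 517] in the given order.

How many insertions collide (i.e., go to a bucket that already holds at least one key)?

2

571 -> bucket 4
886 -> bucket 4 (collision)
298 -> bucket 4 (collision)
517 -> bucket 6
Final buckets:
0: —
1: —
2: —
3: —
4: 571 -> 886 -> 298
5: —
6: 517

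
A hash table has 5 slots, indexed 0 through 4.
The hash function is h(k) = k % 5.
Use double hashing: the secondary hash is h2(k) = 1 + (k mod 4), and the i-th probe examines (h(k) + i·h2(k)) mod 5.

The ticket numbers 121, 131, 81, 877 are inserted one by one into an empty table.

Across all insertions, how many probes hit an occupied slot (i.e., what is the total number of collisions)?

121: h=1 -> slot 1
131: h=1, h2=4, probe 1,0 -> slot 0
81: h=1, h2=2, probe 1,3 -> slot 3
877: h=2 -> slot 2
Table: [131, 121, 877, 81, .]

2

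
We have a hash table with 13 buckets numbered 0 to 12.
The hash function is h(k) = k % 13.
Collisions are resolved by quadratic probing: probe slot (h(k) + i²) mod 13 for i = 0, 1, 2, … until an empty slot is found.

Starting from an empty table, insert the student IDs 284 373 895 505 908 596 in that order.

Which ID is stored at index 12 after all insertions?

284: h=11 → slot 11
373: h=9 → slot 9
895: h=11, probe 11,12 → slot 12
505: h=11, probe 11,12,2 → slot 2
908: h=11, probe 11,12,2,7 → slot 7
596: h=11, probe 11,12,2,7,1 → slot 1
Table: [∅, 596, 505, ∅, ∅, ∅, ∅, 908, ∅, 373, ∅, 284, 895]

895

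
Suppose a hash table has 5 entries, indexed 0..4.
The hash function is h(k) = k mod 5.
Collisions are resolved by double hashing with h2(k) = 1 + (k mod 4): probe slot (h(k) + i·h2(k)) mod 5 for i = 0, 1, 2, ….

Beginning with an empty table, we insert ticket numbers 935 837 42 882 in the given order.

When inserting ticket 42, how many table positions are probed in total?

935 hashes to 0; slot 0 is free -> place at 0.
837 hashes to 2; slot 2 is free -> place at 2.
42 hashes to 2, h2=3; 2,0 taken -> place at 3.
882 hashes to 2, h2=3; 2,0,3 taken -> place at 1.
Table: [935, 882, 837, 42, ∅]

3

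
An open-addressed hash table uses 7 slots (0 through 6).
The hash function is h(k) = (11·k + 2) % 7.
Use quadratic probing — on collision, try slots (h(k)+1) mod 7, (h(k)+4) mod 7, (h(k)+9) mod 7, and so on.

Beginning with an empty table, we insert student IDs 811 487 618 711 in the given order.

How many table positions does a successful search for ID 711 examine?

3

Insert 811: h=5, slot 5 empty → index 5.
Insert 487: h=4, slot 4 empty → index 4.
Insert 618: h=3, slot 3 empty → index 3.
Insert 711: h=4, slots 4,5 occupied → index 1.
Table: [∅, 711, ∅, 618, 487, 811, ∅]
Lookup 711: h=4, probe 4,5,1 → found at 1.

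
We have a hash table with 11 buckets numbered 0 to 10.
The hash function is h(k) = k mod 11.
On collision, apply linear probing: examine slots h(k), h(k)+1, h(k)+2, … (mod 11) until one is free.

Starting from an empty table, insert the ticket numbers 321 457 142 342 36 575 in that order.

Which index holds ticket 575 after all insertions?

4

321 hashes to 2; slot 2 is free → place at 2.
457 hashes to 6; slot 6 is free → place at 6.
142 hashes to 10; slot 10 is free → place at 10.
342 hashes to 1; slot 1 is free → place at 1.
36 hashes to 3; slot 3 is free → place at 3.
575 hashes to 3; 3 taken → place at 4.
Table: [∅, 342, 321, 36, 575, ∅, 457, ∅, ∅, ∅, 142]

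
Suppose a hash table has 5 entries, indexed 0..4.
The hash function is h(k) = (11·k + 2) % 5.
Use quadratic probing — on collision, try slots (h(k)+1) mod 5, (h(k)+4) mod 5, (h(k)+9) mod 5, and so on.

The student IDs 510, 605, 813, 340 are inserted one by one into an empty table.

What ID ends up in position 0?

813

Insert 510: h=2, slot 2 empty -> index 2.
Insert 605: h=2, slot 2 occupied -> index 3.
Insert 813: h=0, slot 0 empty -> index 0.
Insert 340: h=2, slots 2,3 occupied -> index 1.
Table: [813, 340, 510, 605, .]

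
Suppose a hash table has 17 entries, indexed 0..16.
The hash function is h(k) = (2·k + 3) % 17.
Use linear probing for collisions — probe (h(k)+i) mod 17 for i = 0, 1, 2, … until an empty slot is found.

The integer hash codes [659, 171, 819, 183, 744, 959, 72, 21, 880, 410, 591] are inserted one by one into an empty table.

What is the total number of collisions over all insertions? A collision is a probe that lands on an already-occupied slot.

17

659: h=12 => slot 12
171: h=5 => slot 5
819: h=9 => slot 9
183: h=12, probe 12,13 => slot 13
744: h=12, probe 12,13,14 => slot 14
959: h=0 => slot 0
72: h=11 => slot 11
21: h=11, probe 11,12,13,14,15 => slot 15
880: h=12, probe 12,13,14,15,16 => slot 16
410: h=7 => slot 7
591: h=12, probe 12,13,14,15,16,0,1 => slot 1
Table: [959, 591, ∅, ∅, ∅, 171, ∅, 410, ∅, 819, ∅, 72, 659, 183, 744, 21, 880]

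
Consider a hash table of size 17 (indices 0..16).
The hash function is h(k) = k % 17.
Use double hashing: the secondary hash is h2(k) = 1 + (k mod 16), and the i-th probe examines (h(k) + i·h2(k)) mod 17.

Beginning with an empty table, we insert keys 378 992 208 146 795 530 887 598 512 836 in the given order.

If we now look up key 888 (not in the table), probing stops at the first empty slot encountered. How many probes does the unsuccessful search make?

378 hashes to 4; slot 4 is free → place at 4.
992 hashes to 6; slot 6 is free → place at 6.
208 hashes to 4, h2=1; 4 taken → place at 5.
146 hashes to 10; slot 10 is free → place at 10.
795 hashes to 13; slot 13 is free → place at 13.
530 hashes to 3; slot 3 is free → place at 3.
887 hashes to 3, h2=8; 3 taken → place at 11.
598 hashes to 3, h2=7; 3,10 taken → place at 0.
512 hashes to 2; slot 2 is free → place at 2.
836 hashes to 3, h2=5; 3 taken → place at 8.
Table: [598, ., 512, 530, 378, 208, 992, ., 836, ., 146, 887, ., 795, ., ., .]
Lookup 888: h=4, h2=9, probe 4,13,5,14 → slot 14 empty, not found.

4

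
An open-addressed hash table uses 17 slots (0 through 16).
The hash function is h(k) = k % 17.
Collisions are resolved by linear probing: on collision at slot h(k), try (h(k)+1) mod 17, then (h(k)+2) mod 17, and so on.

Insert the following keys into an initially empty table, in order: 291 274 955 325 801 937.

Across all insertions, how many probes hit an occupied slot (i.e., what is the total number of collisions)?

291: h=2 → slot 2
274: h=2, probe 2,3 → slot 3
955: h=3, probe 3,4 → slot 4
325: h=2, probe 2,3,4,5 → slot 5
801: h=2, probe 2,3,4,5,6 → slot 6
937: h=2, probe 2,3,4,5,6,7 → slot 7
Table: [∅, ∅, 291, 274, 955, 325, 801, 937, ∅, ∅, ∅, ∅, ∅, ∅, ∅, ∅, ∅]

14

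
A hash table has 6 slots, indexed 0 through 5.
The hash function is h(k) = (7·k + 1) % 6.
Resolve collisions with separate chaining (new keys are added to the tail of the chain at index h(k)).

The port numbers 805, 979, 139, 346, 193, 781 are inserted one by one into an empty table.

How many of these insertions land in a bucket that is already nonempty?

4

805 → bucket 2
979 → bucket 2 (collision)
139 → bucket 2 (collision)
346 → bucket 5
193 → bucket 2 (collision)
781 → bucket 2 (collision)
Final buckets:
0: ∅
1: ∅
2: 805 -> 979 -> 139 -> 193 -> 781
3: ∅
4: ∅
5: 346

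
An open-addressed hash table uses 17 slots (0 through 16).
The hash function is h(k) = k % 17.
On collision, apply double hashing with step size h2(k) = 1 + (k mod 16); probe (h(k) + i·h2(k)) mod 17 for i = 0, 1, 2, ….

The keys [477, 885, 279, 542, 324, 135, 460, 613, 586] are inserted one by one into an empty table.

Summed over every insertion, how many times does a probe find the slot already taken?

477: h=1 => slot 1
885: h=1, h2=6, probe 1,7 => slot 7
279: h=7, h2=8, probe 7,15 => slot 15
542: h=15, h2=15, probe 15,13 => slot 13
324: h=1, h2=5, probe 1,6 => slot 6
135: h=16 => slot 16
460: h=1, h2=13, probe 1,14 => slot 14
613: h=1, h2=6, probe 1,7,13,2 => slot 2
586: h=8 => slot 8
Table: [∅, 477, 613, ∅, ∅, ∅, 324, 885, 586, ∅, ∅, ∅, ∅, 542, 460, 279, 135]

8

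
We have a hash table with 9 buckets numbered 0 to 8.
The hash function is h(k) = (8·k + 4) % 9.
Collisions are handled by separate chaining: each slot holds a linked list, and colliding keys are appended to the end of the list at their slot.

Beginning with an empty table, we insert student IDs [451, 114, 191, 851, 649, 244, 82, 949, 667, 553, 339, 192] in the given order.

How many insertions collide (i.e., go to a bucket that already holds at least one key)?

451 -> bucket 3
114 -> bucket 7
191 -> bucket 2
851 -> bucket 8
649 -> bucket 3 (collision)
244 -> bucket 3 (collision)
82 -> bucket 3 (collision)
949 -> bucket 0
667 -> bucket 3 (collision)
553 -> bucket 0 (collision)
339 -> bucket 7 (collision)
192 -> bucket 1
Final buckets:
0: 949 -> 553
1: 192
2: 191
3: 451 -> 649 -> 244 -> 82 -> 667
4: ∅
5: ∅
6: ∅
7: 114 -> 339
8: 851

6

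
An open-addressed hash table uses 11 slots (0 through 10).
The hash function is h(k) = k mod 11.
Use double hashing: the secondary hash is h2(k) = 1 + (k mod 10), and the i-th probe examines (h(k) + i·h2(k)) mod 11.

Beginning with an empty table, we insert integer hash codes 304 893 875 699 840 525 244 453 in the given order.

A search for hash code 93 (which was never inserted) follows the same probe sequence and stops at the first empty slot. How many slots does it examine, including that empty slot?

304: h=7 => slot 7
893: h=2 => slot 2
875: h=6 => slot 6
699: h=6, h2=10, probe 6,5 => slot 5
840: h=4 => slot 4
525: h=8 => slot 8
244: h=2, h2=5, probe 2,7,1 => slot 1
453: h=2, h2=4, probe 2,6,10 => slot 10
Table: [., 244, 893, ., 840, 699, 875, 304, 525, ., 453]
Lookup 93: h=5, h2=4, probe 5,9 → slot 9 empty, not found.

2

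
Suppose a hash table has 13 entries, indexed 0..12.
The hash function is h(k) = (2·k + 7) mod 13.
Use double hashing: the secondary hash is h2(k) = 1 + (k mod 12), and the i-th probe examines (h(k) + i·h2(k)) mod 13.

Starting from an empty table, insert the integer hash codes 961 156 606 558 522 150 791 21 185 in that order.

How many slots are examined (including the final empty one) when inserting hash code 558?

Insert 961: h=5, slot 5 empty => index 5.
Insert 156: h=7, slot 7 empty => index 7.
Insert 606: h=10, slot 10 empty => index 10.
Insert 558: h=5, h2=7, slot 5 occupied => index 12.
Insert 522: h=11, slot 11 empty => index 11.
Insert 150: h=8, slot 8 empty => index 8.
Insert 791: h=3, slot 3 empty => index 3.
Insert 21: h=10, h2=10, slots 10,7 occupied => index 4.
Insert 185: h=0, slot 0 empty => index 0.
Table: [185, ., ., 791, 21, 961, ., 156, 150, ., 606, 522, 558]

2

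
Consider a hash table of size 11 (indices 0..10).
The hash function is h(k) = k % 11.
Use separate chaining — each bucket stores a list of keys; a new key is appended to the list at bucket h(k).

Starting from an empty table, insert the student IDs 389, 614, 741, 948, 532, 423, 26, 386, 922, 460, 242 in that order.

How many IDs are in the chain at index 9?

3

389 -> bucket 4
614 -> bucket 9
741 -> bucket 4 (collision)
948 -> bucket 2
532 -> bucket 4 (collision)
423 -> bucket 5
26 -> bucket 4 (collision)
386 -> bucket 1
922 -> bucket 9 (collision)
460 -> bucket 9 (collision)
242 -> bucket 0
Final buckets:
0: 242
1: 386
2: 948
3: —
4: 389 -> 741 -> 532 -> 26
5: 423
6: —
7: —
8: —
9: 614 -> 922 -> 460
10: —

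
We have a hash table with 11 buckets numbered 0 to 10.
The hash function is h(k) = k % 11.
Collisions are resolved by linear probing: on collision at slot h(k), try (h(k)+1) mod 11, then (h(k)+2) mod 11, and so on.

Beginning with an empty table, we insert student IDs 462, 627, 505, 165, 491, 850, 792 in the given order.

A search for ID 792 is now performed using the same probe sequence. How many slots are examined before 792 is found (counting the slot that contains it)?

5

462: h=0 → slot 0
627: h=0, probe 0,1 → slot 1
505: h=10 → slot 10
165: h=0, probe 0,1,2 → slot 2
491: h=7 → slot 7
850: h=3 → slot 3
792: h=0, probe 0,1,2,3,4 → slot 4
Table: [462, 627, 165, 850, 792, ., ., 491, ., ., 505]
Lookup 792: h=0, probe 0,1,2,3,4 → found at 4.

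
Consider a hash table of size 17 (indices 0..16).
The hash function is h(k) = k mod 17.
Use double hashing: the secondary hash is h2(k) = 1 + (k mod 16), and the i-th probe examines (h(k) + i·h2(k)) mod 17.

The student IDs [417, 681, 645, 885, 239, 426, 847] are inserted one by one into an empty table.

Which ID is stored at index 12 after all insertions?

Insert 417: h=9, slot 9 empty => index 9.
Insert 681: h=1, slot 1 empty => index 1.
Insert 645: h=16, slot 16 empty => index 16.
Insert 885: h=1, h2=6, slot 1 occupied => index 7.
Insert 239: h=1, h2=16, slot 1 occupied => index 0.
Insert 426: h=1, h2=11, slot 1 occupied => index 12.
Insert 847: h=14, slot 14 empty => index 14.
Table: [239, 681, ∅, ∅, ∅, ∅, ∅, 885, ∅, 417, ∅, ∅, 426, ∅, 847, ∅, 645]

426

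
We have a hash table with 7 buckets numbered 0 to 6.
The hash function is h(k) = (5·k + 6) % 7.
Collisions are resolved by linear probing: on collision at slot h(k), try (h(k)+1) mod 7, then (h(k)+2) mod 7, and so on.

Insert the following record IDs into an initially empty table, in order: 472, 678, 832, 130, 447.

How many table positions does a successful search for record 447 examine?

Insert 472: h=0, slot 0 empty -> index 0.
Insert 678: h=1, slot 1 empty -> index 1.
Insert 832: h=1, slot 1 occupied -> index 2.
Insert 130: h=5, slot 5 empty -> index 5.
Insert 447: h=1, slots 1,2 occupied -> index 3.
Table: [472, 678, 832, 447, -, 130, -]
Lookup 447: h=1, probe 1,2,3 → found at 3.

3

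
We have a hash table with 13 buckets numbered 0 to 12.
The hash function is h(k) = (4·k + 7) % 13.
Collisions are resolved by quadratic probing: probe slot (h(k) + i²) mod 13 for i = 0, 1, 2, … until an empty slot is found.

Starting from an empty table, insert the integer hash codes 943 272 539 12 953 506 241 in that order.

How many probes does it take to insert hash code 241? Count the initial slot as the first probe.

943 hashes to 9; slot 9 is free → place at 9.
272 hashes to 3; slot 3 is free → place at 3.
539 hashes to 5; slot 5 is free → place at 5.
12 hashes to 3; 3 taken → place at 4.
953 hashes to 10; slot 10 is free → place at 10.
506 hashes to 3; 3,4 taken → place at 7.
241 hashes to 9; 9,10 taken → place at 0.
Table: [241, ., ., 272, 12, 539, ., 506, ., 943, 953, ., .]

3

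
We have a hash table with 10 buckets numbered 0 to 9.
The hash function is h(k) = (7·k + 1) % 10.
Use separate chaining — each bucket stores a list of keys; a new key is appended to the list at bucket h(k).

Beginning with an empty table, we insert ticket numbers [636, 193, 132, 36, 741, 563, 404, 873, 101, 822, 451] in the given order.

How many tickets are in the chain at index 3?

2

636 -> bucket 3
193 -> bucket 2
132 -> bucket 5
36 -> bucket 3 (collision)
741 -> bucket 8
563 -> bucket 2 (collision)
404 -> bucket 9
873 -> bucket 2 (collision)
101 -> bucket 8 (collision)
822 -> bucket 5 (collision)
451 -> bucket 8 (collision)
Final buckets:
0: —
1: —
2: 193 -> 563 -> 873
3: 636 -> 36
4: —
5: 132 -> 822
6: —
7: —
8: 741 -> 101 -> 451
9: 404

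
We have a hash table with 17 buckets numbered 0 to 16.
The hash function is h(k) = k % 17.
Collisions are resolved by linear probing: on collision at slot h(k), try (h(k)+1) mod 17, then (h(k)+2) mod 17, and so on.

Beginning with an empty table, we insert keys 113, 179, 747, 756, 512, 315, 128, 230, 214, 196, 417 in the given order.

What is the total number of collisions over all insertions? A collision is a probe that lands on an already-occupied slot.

26

113 hashes to 11; slot 11 is free → place at 11.
179 hashes to 9; slot 9 is free → place at 9.
747 hashes to 16; slot 16 is free → place at 16.
756 hashes to 8; slot 8 is free → place at 8.
512 hashes to 2; slot 2 is free → place at 2.
315 hashes to 9; 9 taken → place at 10.
128 hashes to 9; 9,10,11 taken → place at 12.
230 hashes to 9; 9,10,11,12 taken → place at 13.
214 hashes to 10; 10,11,12,13 taken → place at 14.
196 hashes to 9; 9,10,11,12,13,14 taken → place at 15.
417 hashes to 9; 9,10,11,12,13,14,15,16 taken → place at 0.
Table: [417, _, 512, _, _, _, _, _, 756, 179, 315, 113, 128, 230, 214, 196, 747]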